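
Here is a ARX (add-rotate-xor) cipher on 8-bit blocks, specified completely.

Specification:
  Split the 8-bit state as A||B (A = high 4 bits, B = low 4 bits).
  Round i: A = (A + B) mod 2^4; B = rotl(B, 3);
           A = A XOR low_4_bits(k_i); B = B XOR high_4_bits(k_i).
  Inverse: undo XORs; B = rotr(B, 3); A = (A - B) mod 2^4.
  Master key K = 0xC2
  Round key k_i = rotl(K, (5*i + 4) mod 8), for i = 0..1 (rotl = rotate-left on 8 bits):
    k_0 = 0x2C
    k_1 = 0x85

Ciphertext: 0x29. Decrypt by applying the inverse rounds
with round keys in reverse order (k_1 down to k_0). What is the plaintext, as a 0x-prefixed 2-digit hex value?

s_0 = ciphertext = 0x29
s_1 = InvRound(s_0, k_1) = 0x52
s_2 = InvRound(s_1, k_0) = 0x90

0x90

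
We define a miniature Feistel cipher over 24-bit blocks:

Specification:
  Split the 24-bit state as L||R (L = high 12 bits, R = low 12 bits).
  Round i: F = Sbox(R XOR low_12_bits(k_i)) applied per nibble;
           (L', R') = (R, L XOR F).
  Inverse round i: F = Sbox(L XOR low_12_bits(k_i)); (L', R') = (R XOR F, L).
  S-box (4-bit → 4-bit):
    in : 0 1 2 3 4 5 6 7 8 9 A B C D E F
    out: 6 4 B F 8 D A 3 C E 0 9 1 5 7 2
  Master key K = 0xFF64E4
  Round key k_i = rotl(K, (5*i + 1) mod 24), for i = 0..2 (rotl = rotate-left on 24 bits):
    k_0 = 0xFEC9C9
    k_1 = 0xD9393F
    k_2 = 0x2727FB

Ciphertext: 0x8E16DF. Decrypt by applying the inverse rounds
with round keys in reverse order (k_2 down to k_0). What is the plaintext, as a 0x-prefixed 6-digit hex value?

0xC28DE7

s_0 = ciphertext = 0x8E16DF
s_1 = InvRound(s_0, k_2) = 0x49F8E1
s_2 = InvRound(s_1, k_1) = 0xDE749F
s_3 = InvRound(s_2, k_0) = 0xC28DE7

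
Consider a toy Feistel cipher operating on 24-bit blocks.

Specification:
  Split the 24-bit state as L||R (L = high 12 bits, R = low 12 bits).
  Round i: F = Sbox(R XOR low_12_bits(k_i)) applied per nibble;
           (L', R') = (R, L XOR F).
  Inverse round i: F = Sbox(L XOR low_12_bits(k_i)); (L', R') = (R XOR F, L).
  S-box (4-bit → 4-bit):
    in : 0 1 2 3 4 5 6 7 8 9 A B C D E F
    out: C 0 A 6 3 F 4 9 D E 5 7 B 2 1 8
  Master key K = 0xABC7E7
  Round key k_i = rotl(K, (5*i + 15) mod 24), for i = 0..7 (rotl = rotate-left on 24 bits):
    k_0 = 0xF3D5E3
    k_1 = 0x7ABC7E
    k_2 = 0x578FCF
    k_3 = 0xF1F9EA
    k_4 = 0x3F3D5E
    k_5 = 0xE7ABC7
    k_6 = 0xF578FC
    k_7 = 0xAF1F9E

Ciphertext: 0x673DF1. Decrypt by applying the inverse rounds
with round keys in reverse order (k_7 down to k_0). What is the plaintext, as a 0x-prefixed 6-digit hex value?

s_0 = ciphertext = 0x673DF1
s_1 = InvRound(s_0, k_7) = 0x3E3673
s_2 = InvRound(s_1, k_6) = 0x17B3E3
s_3 = InvRound(s_2, k_5) = 0x69817B
s_4 = InvRound(s_3, k_4) = 0x6CF698
s_5 = InvRound(s_4, k_3) = 0xE376CF
s_6 = InvRound(s_5, k_2) = 0x642E37
s_7 = InvRound(s_6, k_1) = 0xB5C642
s_8 = InvRound(s_7, k_0) = 0x73AB5C

0x73AB5C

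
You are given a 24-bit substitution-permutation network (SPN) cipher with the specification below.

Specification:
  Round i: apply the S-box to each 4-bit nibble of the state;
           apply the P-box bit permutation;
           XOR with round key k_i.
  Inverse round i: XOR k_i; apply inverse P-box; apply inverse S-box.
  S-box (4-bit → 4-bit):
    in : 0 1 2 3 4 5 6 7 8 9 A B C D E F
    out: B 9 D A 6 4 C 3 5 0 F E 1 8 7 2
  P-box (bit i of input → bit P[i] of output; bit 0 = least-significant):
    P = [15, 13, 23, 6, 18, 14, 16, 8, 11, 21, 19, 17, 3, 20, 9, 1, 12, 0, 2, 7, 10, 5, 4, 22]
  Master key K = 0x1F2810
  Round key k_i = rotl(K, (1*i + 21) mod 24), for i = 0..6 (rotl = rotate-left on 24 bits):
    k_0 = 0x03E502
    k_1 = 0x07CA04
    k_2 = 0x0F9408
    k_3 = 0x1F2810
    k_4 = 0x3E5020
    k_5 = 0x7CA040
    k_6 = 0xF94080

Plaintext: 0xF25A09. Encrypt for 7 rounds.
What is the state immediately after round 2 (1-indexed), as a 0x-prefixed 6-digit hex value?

0xFA85D6

s_0 = plaintext = 0xF25A09
s_1 = Round(s_0, k_0) = 0x2DBEA6
s_2 = Round(s_1, k_1) = 0xFA85D6
s_3 = Round(s_2, k_2) = 0x8787E5
s_4 = Round(s_3, k_3) = 0xBA7609
s_5 = Round(s_4, k_4) = 0x60019D
s_6 = Round(s_5, k_5) = 0x2EB89B
s_7 = Round(s_6, k_6) = 0x217ED7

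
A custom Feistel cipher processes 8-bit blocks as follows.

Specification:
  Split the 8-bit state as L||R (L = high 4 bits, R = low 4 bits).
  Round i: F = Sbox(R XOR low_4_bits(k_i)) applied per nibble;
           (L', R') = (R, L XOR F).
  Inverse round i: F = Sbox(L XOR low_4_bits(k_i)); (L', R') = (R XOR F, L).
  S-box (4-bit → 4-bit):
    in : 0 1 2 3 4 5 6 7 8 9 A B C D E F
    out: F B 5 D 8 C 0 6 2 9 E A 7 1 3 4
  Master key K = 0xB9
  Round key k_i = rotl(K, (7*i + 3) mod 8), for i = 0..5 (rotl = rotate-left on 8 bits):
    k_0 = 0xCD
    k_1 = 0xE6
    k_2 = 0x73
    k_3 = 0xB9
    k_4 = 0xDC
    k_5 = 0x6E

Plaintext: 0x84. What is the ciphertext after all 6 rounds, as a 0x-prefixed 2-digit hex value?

0x76

s_0 = plaintext = 0x84
s_1 = Round(s_0, k_0) = 0x41
s_2 = Round(s_1, k_1) = 0x12
s_3 = Round(s_2, k_2) = 0x2A
s_4 = Round(s_3, k_3) = 0xAF
s_5 = Round(s_4, k_4) = 0xF7
s_6 = Round(s_5, k_5) = 0x76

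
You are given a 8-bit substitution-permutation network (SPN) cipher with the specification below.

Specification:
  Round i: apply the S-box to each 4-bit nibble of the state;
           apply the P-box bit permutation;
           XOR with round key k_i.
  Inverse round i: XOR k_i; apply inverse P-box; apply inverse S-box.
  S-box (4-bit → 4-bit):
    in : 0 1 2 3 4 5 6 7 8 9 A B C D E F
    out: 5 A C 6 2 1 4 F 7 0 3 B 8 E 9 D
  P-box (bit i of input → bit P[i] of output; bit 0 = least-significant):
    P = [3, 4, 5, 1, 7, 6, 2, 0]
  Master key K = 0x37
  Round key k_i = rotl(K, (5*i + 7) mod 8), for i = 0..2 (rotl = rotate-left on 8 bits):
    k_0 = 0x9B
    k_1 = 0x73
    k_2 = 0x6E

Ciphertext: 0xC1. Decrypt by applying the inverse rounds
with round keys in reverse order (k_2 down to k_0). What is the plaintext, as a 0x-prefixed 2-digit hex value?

0x0B

s_0 = ciphertext = 0xC1
s_1 = InvRound(s_0, k_2) = 0xFF
s_2 = InvRound(s_1, k_1) = 0x05
s_3 = InvRound(s_2, k_0) = 0x0B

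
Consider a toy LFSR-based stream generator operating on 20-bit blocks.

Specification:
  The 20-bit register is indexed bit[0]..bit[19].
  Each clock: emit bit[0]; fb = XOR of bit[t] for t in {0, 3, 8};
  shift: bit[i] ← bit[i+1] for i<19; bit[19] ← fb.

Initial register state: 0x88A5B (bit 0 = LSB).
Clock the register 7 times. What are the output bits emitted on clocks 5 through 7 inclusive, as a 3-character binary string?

reg_0 = 0x88A5B
clock 1: out=1, reg = 0x4452D
clock 2: out=1, reg = 0xA2296
clock 3: out=0, reg = 0x5114B
clock 4: out=1, reg = 0xA88A5
clock 5: out=1, reg = 0xD4452
clock 6: out=0, reg = 0x6A229
clock 7: out=1, reg = 0x35114

101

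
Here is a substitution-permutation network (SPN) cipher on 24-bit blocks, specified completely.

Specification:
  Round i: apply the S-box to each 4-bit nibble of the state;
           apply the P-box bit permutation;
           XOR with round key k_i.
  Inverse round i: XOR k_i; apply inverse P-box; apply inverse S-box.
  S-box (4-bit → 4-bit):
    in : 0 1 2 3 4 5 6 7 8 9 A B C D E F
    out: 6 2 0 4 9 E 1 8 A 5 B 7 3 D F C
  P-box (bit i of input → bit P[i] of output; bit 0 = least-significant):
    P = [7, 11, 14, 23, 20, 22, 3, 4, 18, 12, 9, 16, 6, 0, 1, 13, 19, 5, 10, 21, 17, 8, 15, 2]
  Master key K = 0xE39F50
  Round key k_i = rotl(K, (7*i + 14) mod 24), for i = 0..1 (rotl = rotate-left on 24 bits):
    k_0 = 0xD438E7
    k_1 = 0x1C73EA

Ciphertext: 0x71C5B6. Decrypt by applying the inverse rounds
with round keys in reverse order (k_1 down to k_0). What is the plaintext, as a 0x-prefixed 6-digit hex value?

s_0 = ciphertext = 0x71C5B6
s_1 = InvRound(s_0, k_1) = 0xFD4E52
s_2 = InvRound(s_1, k_0) = 0x7E8579

0x7E8579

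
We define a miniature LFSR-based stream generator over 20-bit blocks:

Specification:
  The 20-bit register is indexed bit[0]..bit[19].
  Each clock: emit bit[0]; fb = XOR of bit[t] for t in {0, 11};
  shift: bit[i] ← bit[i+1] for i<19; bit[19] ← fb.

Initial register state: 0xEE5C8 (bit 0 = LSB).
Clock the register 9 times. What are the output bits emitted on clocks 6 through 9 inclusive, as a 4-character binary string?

0111

reg_0 = 0xEE5C8
clock 1: out=0, reg = 0x772E4
clock 2: out=0, reg = 0x3B972
clock 3: out=0, reg = 0x9DCB9
clock 4: out=1, reg = 0x4EE5C
clock 5: out=0, reg = 0xA772E
clock 6: out=0, reg = 0x53B97
clock 7: out=1, reg = 0x29DCB
clock 8: out=1, reg = 0x14EE5
clock 9: out=1, reg = 0x0A772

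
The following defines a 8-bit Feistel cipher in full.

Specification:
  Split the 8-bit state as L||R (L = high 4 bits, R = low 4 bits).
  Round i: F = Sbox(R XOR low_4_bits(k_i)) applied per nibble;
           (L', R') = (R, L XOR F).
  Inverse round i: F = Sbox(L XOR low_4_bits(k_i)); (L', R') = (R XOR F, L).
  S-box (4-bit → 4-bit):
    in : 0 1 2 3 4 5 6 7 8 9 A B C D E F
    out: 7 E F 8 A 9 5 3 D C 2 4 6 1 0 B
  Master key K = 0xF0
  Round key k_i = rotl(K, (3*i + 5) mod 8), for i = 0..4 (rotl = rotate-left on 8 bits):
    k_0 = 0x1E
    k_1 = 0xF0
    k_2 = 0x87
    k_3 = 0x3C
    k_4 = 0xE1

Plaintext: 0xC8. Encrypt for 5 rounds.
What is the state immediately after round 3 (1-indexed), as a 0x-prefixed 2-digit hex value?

s_0 = plaintext = 0xC8
s_1 = Round(s_0, k_0) = 0x89
s_2 = Round(s_1, k_1) = 0x94
s_3 = Round(s_2, k_2) = 0x41
s_4 = Round(s_3, k_3) = 0x15
s_5 = Round(s_4, k_4) = 0x5B

0x41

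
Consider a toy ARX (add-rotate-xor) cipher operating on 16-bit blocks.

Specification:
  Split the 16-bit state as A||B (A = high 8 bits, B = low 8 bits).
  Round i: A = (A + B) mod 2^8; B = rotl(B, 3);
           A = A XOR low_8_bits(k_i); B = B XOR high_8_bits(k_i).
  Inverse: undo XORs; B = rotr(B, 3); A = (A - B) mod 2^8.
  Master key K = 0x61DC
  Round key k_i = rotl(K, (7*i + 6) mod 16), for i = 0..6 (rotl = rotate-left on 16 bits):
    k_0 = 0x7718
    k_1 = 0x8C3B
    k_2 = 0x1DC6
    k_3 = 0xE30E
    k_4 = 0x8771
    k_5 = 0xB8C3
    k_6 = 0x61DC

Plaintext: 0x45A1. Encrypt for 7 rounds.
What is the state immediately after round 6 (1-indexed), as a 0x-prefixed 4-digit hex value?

0x72B3

s_0 = plaintext = 0x45A1
s_1 = Round(s_0, k_0) = 0xFE7A
s_2 = Round(s_1, k_1) = 0x435F
s_3 = Round(s_2, k_2) = 0x64E7
s_4 = Round(s_3, k_3) = 0x45DC
s_5 = Round(s_4, k_4) = 0x5061
s_6 = Round(s_5, k_5) = 0x72B3
s_7 = Round(s_6, k_6) = 0xF9FC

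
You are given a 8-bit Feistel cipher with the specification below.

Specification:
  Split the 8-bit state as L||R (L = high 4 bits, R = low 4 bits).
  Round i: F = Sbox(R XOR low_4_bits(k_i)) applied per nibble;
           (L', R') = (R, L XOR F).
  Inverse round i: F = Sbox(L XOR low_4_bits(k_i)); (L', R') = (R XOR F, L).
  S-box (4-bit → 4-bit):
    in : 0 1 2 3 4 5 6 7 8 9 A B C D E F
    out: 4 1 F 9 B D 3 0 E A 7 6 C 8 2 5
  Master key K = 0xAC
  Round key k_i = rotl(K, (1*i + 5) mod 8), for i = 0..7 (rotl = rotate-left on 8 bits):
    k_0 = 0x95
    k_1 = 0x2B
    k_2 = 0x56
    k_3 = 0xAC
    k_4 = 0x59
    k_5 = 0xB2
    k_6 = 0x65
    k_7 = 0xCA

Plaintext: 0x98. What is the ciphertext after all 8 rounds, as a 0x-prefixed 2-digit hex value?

0x0F

s_0 = plaintext = 0x98
s_1 = Round(s_0, k_0) = 0x81
s_2 = Round(s_1, k_1) = 0x1F
s_3 = Round(s_2, k_2) = 0xFB
s_4 = Round(s_3, k_3) = 0xBF
s_5 = Round(s_4, k_4) = 0xF8
s_6 = Round(s_5, k_5) = 0x88
s_7 = Round(s_6, k_6) = 0x80
s_8 = Round(s_7, k_7) = 0x0F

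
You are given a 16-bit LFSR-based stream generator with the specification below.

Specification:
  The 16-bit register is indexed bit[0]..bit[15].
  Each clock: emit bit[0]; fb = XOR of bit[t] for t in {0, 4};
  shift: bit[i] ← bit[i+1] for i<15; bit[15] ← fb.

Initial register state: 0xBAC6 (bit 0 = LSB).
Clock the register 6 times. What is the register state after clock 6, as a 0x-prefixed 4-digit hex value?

0xAAEB

reg_0 = 0xBAC6
clock 1: out=0, reg = 0x5D63
clock 2: out=1, reg = 0xAEB1
clock 3: out=1, reg = 0x5758
clock 4: out=0, reg = 0xABAC
clock 5: out=0, reg = 0x55D6
clock 6: out=0, reg = 0xAAEB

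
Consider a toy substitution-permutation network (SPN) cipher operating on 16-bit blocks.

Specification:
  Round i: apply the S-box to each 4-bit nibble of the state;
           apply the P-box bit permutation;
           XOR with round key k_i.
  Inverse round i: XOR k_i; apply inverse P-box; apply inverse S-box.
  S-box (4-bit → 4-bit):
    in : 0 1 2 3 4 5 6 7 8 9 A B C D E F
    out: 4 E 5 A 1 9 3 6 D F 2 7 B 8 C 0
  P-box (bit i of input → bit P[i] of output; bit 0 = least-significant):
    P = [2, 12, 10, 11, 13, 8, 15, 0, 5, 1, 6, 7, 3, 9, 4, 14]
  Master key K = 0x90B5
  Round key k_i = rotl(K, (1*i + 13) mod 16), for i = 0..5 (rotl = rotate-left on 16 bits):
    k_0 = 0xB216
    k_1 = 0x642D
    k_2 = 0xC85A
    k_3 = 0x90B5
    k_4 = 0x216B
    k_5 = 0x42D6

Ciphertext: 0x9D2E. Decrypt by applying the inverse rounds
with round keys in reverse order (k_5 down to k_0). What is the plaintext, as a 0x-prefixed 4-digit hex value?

s_0 = ciphertext = 0x9D2E
s_1 = InvRound(s_0, k_5) = 0x9871
s_2 = InvRound(s_1, k_4) = 0x2AB3
s_3 = InvRound(s_2, k_3) = 0xAA2C
s_4 = InvRound(s_3, k_2) = 0x1B44
s_5 = InvRound(s_4, k_1) = 0xC2C1
s_6 = InvRound(s_5, k_0) = 0xE156

0xE156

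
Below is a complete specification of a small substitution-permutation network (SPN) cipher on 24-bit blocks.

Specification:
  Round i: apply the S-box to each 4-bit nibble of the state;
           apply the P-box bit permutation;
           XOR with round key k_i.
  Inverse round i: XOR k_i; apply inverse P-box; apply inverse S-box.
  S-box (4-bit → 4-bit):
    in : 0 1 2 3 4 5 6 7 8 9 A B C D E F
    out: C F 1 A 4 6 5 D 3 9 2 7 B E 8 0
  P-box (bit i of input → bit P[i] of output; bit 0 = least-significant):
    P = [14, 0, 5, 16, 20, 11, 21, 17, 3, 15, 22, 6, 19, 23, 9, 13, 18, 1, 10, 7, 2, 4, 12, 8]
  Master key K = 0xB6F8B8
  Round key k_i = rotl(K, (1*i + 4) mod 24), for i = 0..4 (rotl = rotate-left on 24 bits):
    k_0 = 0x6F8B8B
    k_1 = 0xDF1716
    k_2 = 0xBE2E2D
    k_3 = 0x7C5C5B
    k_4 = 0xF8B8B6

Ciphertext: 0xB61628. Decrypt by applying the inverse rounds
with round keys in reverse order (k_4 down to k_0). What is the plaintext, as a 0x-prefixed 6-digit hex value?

0x5365EE

s_0 = ciphertext = 0xB61628
s_1 = InvRound(s_0, k_4) = 0x817B3F
s_2 = InvRound(s_1, k_3) = 0x961060
s_3 = InvRound(s_2, k_2) = 0x64795A
s_4 = InvRound(s_3, k_1) = 0x241919
s_5 = InvRound(s_4, k_0) = 0x5365EE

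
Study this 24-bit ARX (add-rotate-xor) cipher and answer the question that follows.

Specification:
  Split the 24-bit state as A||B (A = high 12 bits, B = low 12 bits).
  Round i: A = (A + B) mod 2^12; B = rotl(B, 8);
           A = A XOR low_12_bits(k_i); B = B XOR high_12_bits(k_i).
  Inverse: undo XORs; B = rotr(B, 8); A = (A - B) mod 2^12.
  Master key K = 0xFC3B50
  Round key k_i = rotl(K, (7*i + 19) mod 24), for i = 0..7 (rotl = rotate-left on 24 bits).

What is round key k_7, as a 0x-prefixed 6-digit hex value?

K = 0xFC3B50
k_0 = rotl(K, (7*0+19) mod 24) = rotl(K, 19) = 0x87E1DA
k_1 = rotl(K, (7*1+19) mod 24) = rotl(K, 2) = 0xF0ED43
k_2 = rotl(K, (7*2+19) mod 24) = rotl(K, 9) = 0x76A1F8
k_3 = rotl(K, (7*3+19) mod 24) = rotl(K, 16) = 0x50FC3B
k_4 = rotl(K, (7*4+19) mod 24) = rotl(K, 23) = 0x7E1DA8
k_5 = rotl(K, (7*5+19) mod 24) = rotl(K, 6) = 0x0ED43F
k_6 = rotl(K, (7*6+19) mod 24) = rotl(K, 13) = 0x6A1F87
k_7 = rotl(K, (7*7+19) mod 24) = rotl(K, 20) = 0x0FC3B5

0x0FC3B5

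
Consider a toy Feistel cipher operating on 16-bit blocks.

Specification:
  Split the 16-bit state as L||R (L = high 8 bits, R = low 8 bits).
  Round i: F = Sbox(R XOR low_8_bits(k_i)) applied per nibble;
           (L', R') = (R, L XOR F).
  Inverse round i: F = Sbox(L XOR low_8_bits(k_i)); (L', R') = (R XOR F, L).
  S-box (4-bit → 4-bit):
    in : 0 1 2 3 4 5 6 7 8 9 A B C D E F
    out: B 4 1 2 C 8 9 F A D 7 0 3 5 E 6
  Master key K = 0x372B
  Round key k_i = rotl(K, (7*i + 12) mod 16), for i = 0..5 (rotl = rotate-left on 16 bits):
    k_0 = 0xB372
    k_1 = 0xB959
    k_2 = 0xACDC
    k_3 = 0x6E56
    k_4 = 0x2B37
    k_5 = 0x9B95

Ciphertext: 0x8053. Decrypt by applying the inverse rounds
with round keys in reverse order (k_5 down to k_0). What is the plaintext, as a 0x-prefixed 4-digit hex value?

s_0 = ciphertext = 0x8053
s_1 = InvRound(s_0, k_5) = 0x1B80
s_2 = InvRound(s_1, k_4) = 0x931B
s_3 = InvRound(s_2, k_3) = 0x2393
s_4 = InvRound(s_3, k_2) = 0xF523
s_5 = InvRound(s_4, k_1) = 0x50F5
s_6 = InvRound(s_5, k_0) = 0xE450

0xE450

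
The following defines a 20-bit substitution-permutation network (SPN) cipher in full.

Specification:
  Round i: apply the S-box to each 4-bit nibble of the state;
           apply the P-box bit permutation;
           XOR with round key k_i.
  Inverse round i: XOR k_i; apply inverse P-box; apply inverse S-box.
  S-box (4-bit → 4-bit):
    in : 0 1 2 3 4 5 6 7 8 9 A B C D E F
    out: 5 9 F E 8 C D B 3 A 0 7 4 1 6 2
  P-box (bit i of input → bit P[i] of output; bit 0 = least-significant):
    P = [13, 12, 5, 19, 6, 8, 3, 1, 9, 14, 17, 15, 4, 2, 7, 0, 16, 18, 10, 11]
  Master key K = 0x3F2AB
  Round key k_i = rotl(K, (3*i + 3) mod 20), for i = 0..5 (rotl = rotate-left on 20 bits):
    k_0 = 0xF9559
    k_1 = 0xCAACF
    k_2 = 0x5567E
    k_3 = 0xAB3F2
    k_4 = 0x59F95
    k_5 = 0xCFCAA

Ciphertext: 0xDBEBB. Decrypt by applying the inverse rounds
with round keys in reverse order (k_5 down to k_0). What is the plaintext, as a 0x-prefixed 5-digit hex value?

s_0 = ciphertext = 0xDBEBB
s_1 = InvRound(s_0, k_5) = 0xD18AA
s_2 = InvRound(s_1, k_4) = 0xC7135
s_3 = InvRound(s_2, k_3) = 0xF321A
s_4 = InvRound(s_3, k_2) = 0xCFED6
s_5 = InvRound(s_4, k_1) = 0xC1FCF
s_6 = InvRound(s_5, k_0) = 0x1B64A

0x1B64A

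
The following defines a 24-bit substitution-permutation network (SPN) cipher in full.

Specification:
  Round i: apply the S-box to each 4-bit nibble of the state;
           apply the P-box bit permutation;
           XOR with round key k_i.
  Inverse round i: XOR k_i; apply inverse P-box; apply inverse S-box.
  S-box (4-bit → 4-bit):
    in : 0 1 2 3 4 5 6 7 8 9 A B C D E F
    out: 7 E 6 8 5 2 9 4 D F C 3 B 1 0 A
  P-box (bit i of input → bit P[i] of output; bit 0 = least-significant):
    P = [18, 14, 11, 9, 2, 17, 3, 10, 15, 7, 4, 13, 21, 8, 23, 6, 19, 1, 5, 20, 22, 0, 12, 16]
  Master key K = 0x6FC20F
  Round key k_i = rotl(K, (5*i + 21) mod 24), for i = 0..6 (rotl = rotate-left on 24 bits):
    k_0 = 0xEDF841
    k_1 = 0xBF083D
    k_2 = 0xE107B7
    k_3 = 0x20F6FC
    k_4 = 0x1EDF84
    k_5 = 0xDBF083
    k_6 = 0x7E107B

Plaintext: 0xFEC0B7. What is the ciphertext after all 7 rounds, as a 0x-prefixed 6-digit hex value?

s_0 = plaintext = 0xFEC0B7
s_1 = Round(s_0, k_0) = 0xCE7194
s_2 = Round(s_1, k_1) = 0x7824A0
s_3 = Round(s_2, k_2) = 0x7DDA8F
s_4 = Round(s_3, k_3) = 0x0880E0
s_5 = Round(s_4, k_4) = 0xE20775
s_6 = Round(s_5, k_5) = 0x7BB1B9
s_7 = Round(s_6, k_6) = 0x506BED

0x506BED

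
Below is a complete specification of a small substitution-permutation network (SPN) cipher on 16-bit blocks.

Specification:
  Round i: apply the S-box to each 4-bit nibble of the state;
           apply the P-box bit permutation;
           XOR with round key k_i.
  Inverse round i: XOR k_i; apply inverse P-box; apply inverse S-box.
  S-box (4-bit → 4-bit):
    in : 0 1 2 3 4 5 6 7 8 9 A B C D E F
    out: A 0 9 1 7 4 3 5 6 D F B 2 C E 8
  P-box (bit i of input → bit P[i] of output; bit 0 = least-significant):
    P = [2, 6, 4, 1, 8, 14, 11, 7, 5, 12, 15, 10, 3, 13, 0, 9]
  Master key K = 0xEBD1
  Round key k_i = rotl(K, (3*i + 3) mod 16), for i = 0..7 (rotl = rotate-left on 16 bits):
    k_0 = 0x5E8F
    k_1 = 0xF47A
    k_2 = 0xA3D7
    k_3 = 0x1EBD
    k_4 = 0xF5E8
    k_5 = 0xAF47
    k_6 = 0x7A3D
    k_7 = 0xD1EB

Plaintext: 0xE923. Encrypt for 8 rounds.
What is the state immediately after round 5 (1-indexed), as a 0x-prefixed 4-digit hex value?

0x1892

s_0 = plaintext = 0xE923
s_1 = Round(s_0, k_0) = 0xF92A
s_2 = Round(s_1, k_1) = 0x738C
s_3 = Round(s_2, k_2) = 0xEBBE
s_4 = Round(s_3, k_3) = 0x694E
s_5 = Round(s_4, k_4) = 0x1892
s_6 = Round(s_5, k_5) = 0x36C1
s_7 = Round(s_6, k_6) = 0x2A15
s_8 = Round(s_7, k_7) = 0x47D3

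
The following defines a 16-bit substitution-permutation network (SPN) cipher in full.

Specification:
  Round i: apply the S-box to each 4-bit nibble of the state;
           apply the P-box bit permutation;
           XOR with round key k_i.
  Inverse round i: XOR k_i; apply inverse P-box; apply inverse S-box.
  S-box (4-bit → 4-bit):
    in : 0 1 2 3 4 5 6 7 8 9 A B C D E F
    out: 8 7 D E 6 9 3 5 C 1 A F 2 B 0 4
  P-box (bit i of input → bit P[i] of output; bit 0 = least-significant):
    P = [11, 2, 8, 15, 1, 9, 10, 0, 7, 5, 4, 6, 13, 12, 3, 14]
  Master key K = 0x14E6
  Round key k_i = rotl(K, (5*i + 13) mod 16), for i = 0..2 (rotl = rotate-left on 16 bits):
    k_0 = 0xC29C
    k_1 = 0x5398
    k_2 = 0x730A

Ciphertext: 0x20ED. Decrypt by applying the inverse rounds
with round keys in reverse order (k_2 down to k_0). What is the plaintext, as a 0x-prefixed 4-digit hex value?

s_0 = ciphertext = 0x20ED
s_1 = InvRound(s_0, k_2) = 0xADD4
s_2 = InvRound(s_1, k_1) = 0xB04D
s_3 = InvRound(s_2, k_0) = 0xD2AE

0xD2AE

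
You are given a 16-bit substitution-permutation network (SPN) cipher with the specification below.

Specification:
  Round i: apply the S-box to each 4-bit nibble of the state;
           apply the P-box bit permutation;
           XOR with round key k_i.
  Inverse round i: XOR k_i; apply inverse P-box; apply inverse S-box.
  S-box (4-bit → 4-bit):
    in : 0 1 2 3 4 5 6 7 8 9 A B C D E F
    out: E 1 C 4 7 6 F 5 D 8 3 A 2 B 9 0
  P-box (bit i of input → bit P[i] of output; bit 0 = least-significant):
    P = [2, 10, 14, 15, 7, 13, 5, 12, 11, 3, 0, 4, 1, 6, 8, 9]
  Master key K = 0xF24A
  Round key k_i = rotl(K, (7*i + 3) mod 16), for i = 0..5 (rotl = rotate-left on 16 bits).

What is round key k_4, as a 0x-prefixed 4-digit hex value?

0x7925

K = 0xF24A
k_0 = rotl(K, (7*0+3) mod 16) = rotl(K, 3) = 0x9257
k_1 = rotl(K, (7*1+3) mod 16) = rotl(K, 10) = 0x2BC9
k_2 = rotl(K, (7*2+3) mod 16) = rotl(K, 1) = 0xE495
k_3 = rotl(K, (7*3+3) mod 16) = rotl(K, 8) = 0x4AF2
k_4 = rotl(K, (7*4+3) mod 16) = rotl(K, 15) = 0x7925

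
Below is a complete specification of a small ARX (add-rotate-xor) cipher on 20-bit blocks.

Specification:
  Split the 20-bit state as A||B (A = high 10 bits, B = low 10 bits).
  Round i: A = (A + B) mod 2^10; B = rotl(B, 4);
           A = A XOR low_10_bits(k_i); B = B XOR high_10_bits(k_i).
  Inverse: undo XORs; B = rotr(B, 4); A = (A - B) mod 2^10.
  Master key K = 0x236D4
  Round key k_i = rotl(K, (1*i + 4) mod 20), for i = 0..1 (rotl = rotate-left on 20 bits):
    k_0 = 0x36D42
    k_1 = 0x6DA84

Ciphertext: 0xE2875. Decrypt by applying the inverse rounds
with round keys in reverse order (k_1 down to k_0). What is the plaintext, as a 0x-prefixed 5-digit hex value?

0xEC1C0

s_0 = ciphertext = 0xE2875
s_1 = InvRound(s_0, k_1) = 0x0C8DC
s_2 = InvRound(s_1, k_0) = 0xEC1C0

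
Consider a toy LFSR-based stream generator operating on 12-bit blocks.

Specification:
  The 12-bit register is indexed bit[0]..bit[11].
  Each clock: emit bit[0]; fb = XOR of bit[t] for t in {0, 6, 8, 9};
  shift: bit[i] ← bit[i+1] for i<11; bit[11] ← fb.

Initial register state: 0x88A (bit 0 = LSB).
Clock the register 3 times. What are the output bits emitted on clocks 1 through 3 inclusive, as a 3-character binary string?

010

reg_0 = 0x88A
clock 1: out=0, reg = 0x445
clock 2: out=1, reg = 0x222
clock 3: out=0, reg = 0x911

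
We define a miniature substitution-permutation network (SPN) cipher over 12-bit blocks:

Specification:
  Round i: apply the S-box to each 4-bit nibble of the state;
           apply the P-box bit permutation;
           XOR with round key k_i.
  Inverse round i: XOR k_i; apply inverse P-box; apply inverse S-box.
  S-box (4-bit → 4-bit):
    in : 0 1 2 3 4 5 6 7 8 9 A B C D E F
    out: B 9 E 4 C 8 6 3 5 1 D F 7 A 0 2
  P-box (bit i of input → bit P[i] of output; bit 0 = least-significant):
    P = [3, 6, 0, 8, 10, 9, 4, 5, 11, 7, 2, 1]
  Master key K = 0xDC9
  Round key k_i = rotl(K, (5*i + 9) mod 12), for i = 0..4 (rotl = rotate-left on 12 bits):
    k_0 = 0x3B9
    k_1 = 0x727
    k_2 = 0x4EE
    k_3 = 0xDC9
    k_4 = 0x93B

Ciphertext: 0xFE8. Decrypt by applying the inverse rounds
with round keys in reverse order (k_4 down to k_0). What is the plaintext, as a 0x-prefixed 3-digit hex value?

s_0 = ciphertext = 0xFE8
s_1 = InvRound(s_0, k_4) = 0xDC6
s_2 = InvRound(s_1, k_3) = 0x4E8
s_3 = InvRound(s_2, k_2) = 0x4EE
s_4 = InvRound(s_3, k_1) = 0xFFB
s_5 = InvRound(s_4, k_0) = 0x19F

0x19F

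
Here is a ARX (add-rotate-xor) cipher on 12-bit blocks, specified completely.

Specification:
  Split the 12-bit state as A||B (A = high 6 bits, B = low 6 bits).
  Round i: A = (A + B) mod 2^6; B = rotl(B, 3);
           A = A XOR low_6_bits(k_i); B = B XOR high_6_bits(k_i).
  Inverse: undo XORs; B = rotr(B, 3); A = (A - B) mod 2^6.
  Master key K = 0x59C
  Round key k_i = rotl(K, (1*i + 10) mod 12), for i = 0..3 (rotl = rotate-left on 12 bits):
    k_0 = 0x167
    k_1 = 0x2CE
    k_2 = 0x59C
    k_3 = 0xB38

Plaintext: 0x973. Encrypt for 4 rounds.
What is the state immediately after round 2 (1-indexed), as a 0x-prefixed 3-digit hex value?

0x510

s_0 = plaintext = 0x973
s_1 = Round(s_0, k_0) = 0xFDB
s_2 = Round(s_1, k_1) = 0x510
s_3 = Round(s_2, k_2) = 0xE14
s_4 = Round(s_3, k_3) = 0xD0E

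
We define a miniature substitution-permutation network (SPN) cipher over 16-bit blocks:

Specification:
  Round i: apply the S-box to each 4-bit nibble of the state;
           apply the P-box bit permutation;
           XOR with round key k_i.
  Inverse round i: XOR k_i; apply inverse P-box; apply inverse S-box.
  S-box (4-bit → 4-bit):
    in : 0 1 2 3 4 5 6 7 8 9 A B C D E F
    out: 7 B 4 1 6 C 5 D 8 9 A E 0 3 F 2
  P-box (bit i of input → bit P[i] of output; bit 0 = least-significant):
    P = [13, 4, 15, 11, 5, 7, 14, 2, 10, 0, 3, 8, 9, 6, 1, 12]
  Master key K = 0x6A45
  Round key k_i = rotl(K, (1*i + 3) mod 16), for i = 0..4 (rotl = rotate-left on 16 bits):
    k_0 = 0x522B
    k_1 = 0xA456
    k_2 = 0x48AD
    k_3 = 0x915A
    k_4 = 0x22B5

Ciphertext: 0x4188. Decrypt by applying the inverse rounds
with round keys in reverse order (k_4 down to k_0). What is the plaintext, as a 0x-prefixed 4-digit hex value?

0xAB28

s_0 = ciphertext = 0x4188
s_1 = InvRound(s_0, k_4) = 0x3B7D
s_2 = InvRound(s_1, k_3) = 0x6F97
s_3 = InvRound(s_2, k_2) = 0x673D
s_4 = InvRound(s_3, k_1) = 0x0B62
s_5 = InvRound(s_4, k_0) = 0xAB28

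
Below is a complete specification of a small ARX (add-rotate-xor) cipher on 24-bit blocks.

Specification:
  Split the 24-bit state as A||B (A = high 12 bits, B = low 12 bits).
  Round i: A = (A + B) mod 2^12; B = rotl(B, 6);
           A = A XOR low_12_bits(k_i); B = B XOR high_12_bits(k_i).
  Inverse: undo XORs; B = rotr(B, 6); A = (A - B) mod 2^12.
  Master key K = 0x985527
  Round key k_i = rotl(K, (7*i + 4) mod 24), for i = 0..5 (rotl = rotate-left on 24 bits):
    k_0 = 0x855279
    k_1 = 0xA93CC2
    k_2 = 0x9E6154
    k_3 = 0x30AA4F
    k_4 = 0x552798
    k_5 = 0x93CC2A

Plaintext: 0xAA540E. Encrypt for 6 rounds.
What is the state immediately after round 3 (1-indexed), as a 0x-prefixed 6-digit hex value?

0x11D6C9

s_0 = plaintext = 0xAA540E
s_1 = Round(s_0, k_0) = 0xCCABC5
s_2 = Round(s_1, k_1) = 0x44DBFC
s_3 = Round(s_2, k_2) = 0x11D6C9
s_4 = Round(s_3, k_3) = 0xDA9151
s_5 = Round(s_4, k_4) = 0x962117
s_6 = Round(s_5, k_5) = 0x653CF8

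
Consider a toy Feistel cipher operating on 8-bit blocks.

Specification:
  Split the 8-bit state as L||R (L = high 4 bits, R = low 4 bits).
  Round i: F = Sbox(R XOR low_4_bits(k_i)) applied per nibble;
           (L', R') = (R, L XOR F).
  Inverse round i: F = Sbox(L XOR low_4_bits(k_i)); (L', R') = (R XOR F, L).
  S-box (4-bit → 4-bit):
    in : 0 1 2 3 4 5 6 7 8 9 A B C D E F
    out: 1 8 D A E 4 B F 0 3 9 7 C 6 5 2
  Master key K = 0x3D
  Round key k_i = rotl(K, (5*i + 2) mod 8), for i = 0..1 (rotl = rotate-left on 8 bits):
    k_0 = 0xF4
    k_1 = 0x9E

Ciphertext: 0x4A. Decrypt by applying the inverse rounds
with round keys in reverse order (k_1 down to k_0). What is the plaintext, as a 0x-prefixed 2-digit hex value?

0xB3

s_0 = ciphertext = 0x4A
s_1 = InvRound(s_0, k_1) = 0x34
s_2 = InvRound(s_1, k_0) = 0xB3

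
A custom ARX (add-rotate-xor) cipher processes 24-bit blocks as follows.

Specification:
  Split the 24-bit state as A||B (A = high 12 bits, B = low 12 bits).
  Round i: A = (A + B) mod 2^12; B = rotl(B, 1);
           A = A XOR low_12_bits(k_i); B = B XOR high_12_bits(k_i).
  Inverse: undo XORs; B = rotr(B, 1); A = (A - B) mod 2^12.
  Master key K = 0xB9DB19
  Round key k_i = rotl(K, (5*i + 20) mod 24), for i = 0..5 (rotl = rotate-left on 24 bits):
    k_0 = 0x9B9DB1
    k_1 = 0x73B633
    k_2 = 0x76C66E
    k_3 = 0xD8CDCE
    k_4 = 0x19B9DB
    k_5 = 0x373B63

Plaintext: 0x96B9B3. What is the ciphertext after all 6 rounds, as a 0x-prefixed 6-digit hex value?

0xB2E577

s_0 = plaintext = 0x96B9B3
s_1 = Round(s_0, k_0) = 0xEAFADE
s_2 = Round(s_1, k_1) = 0xFBE286
s_3 = Round(s_2, k_2) = 0x42A260
s_4 = Round(s_3, k_3) = 0xB4494C
s_5 = Round(s_4, k_4) = 0xD4B302
s_6 = Round(s_5, k_5) = 0xB2E577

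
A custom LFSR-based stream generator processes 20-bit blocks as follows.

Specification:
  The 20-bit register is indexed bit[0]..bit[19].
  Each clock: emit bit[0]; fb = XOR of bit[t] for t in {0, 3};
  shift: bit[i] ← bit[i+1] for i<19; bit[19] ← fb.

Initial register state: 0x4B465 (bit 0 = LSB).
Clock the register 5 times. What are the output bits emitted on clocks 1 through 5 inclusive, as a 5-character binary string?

10100

reg_0 = 0x4B465
clock 1: out=1, reg = 0xA5A32
clock 2: out=0, reg = 0x52D19
clock 3: out=1, reg = 0x2968C
clock 4: out=0, reg = 0x94B46
clock 5: out=0, reg = 0x4A5A3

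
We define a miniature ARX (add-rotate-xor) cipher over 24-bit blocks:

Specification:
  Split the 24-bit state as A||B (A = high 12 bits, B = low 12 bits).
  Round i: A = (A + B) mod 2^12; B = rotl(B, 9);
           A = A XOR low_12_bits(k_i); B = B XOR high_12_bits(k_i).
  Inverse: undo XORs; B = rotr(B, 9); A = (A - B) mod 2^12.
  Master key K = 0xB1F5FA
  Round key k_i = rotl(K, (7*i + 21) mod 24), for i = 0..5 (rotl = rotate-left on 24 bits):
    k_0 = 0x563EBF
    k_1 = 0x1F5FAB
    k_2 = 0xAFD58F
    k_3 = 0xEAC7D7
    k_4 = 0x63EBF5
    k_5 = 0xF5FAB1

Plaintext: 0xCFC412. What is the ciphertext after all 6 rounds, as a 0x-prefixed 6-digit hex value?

s_0 = plaintext = 0xCFC412
s_1 = Round(s_0, k_0) = 0xFB11E1
s_2 = Round(s_1, k_1) = 0xE393C9
s_3 = Round(s_2, k_2) = 0x78D884
s_4 = Round(s_3, k_3) = 0x7C67BC
s_5 = Round(s_4, k_4) = 0x477EC9
s_6 = Round(s_5, k_5) = 0x9F1C86

0x9F1C86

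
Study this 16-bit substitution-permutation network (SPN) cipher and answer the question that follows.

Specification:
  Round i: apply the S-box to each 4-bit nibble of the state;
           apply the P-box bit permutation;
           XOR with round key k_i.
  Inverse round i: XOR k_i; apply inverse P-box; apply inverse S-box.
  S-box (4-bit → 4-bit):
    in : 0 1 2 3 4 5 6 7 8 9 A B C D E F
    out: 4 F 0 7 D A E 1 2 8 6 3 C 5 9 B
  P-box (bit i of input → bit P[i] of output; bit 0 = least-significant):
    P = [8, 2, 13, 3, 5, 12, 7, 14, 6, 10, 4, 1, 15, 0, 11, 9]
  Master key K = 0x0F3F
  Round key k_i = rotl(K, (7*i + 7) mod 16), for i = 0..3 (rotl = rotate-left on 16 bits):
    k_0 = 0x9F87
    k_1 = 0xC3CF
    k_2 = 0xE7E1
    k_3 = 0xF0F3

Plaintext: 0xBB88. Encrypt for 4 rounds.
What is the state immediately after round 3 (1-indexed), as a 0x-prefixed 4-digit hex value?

s_0 = plaintext = 0xBB88
s_1 = Round(s_0, k_0) = 0x0BC2
s_2 = Round(s_1, k_1) = 0x8F0F
s_3 = Round(s_2, k_2) = 0xE22E
s_4 = Round(s_3, k_3) = 0x73FB

0xE22E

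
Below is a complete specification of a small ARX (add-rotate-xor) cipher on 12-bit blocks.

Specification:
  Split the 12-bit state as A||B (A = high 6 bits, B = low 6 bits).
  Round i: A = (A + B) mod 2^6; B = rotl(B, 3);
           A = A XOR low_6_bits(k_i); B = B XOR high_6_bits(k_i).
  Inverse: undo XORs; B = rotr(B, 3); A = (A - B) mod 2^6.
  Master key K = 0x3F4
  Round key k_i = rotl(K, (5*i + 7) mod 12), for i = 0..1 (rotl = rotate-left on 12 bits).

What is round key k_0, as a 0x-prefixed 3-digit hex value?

0xA1F

K = 0x3F4
k_0 = rotl(K, (5*0+7) mod 12) = rotl(K, 7) = 0xA1F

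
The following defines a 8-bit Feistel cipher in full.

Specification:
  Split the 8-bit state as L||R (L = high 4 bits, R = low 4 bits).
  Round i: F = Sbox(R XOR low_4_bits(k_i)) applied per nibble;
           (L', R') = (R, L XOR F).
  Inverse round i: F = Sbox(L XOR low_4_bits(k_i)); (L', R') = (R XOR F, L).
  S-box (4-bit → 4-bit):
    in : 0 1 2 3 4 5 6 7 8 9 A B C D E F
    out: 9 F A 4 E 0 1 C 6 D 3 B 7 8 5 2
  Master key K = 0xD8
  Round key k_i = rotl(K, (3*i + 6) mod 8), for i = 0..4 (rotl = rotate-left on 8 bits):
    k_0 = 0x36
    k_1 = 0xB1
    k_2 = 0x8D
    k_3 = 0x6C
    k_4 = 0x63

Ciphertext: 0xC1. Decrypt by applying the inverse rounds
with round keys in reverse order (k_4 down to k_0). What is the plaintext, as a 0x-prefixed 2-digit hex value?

s_0 = ciphertext = 0xC1
s_1 = InvRound(s_0, k_4) = 0x3C
s_2 = InvRound(s_1, k_3) = 0xE3
s_3 = InvRound(s_2, k_2) = 0x7E
s_4 = InvRound(s_3, k_1) = 0xF7
s_5 = InvRound(s_4, k_0) = 0xAF

0xAF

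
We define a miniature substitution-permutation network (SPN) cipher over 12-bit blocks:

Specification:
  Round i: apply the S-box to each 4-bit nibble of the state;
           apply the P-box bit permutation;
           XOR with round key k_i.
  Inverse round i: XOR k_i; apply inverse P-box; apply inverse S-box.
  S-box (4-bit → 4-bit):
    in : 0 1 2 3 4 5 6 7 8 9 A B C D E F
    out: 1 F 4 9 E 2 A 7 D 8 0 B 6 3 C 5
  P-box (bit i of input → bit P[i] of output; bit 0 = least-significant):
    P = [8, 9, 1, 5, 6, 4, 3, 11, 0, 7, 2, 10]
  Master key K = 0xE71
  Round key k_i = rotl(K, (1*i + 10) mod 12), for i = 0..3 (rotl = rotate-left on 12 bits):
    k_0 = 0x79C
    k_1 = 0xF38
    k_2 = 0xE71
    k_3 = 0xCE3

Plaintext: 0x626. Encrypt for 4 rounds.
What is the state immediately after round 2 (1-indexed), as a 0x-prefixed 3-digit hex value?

0x1DF

s_0 = plaintext = 0x626
s_1 = Round(s_0, k_0) = 0x134
s_2 = Round(s_1, k_1) = 0x1DF
s_3 = Round(s_2, k_2) = 0xBA6
s_4 = Round(s_3, k_3) = 0xA42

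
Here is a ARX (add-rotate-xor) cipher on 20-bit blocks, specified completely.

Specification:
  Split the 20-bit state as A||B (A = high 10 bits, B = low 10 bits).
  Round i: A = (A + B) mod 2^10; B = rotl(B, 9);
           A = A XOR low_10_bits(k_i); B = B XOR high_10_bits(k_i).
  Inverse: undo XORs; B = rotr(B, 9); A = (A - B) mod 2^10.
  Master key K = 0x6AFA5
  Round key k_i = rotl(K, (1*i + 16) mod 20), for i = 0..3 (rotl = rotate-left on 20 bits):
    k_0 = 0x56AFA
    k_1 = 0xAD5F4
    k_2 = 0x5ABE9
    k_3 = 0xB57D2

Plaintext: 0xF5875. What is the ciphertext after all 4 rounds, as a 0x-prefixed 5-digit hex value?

0x0E7A1

s_0 = plaintext = 0xF5875
s_1 = Round(s_0, k_0) = 0xAC760
s_2 = Round(s_1, k_1) = 0xF9705
s_3 = Round(s_2, k_2) = 0x40EE8
s_4 = Round(s_3, k_3) = 0x0E7A1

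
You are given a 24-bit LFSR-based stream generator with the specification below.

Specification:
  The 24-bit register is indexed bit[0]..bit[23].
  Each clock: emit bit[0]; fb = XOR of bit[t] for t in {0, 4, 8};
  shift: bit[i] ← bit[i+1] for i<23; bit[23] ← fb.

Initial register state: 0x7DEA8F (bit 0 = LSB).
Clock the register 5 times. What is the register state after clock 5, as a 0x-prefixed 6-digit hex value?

reg_0 = 0x7DEA8F
clock 1: out=1, reg = 0xBEF547
clock 2: out=1, reg = 0x5F7AA3
clock 3: out=1, reg = 0xAFBD51
clock 4: out=1, reg = 0xD7DEA8
clock 5: out=0, reg = 0x6BEF54

0x6BEF54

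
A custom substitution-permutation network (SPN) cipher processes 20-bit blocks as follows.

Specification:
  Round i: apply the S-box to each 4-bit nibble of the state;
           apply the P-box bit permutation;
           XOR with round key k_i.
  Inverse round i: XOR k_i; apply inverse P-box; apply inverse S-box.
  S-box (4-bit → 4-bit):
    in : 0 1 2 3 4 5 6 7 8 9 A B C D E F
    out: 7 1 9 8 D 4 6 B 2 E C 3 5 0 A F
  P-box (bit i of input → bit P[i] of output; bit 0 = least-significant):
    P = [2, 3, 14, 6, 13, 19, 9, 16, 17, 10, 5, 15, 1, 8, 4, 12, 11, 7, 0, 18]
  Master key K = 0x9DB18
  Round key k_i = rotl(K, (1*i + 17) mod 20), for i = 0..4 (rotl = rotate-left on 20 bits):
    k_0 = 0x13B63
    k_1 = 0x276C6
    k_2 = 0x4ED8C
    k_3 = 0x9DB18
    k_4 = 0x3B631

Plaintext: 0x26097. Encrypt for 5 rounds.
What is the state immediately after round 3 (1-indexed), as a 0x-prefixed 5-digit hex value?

0x180ED

s_0 = plaintext = 0x26097
s_1 = Round(s_0, k_0) = 0xE341F
s_2 = Round(s_1, k_1) = 0x4862A
s_3 = Round(s_2, k_2) = 0x180ED
s_4 = Round(s_3, k_3) = 0x2D638
s_5 = Round(s_4, k_4) = 0x6BA19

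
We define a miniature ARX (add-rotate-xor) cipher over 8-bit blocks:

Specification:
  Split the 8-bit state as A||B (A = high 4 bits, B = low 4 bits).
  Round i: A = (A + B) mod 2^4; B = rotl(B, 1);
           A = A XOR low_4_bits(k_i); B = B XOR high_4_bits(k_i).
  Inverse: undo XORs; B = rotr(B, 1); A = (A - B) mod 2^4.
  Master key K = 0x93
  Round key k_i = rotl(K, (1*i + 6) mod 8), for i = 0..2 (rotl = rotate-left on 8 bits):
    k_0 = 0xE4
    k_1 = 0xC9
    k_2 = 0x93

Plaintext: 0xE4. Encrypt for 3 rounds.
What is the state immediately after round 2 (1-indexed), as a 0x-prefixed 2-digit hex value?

0x50

s_0 = plaintext = 0xE4
s_1 = Round(s_0, k_0) = 0x66
s_2 = Round(s_1, k_1) = 0x50
s_3 = Round(s_2, k_2) = 0x69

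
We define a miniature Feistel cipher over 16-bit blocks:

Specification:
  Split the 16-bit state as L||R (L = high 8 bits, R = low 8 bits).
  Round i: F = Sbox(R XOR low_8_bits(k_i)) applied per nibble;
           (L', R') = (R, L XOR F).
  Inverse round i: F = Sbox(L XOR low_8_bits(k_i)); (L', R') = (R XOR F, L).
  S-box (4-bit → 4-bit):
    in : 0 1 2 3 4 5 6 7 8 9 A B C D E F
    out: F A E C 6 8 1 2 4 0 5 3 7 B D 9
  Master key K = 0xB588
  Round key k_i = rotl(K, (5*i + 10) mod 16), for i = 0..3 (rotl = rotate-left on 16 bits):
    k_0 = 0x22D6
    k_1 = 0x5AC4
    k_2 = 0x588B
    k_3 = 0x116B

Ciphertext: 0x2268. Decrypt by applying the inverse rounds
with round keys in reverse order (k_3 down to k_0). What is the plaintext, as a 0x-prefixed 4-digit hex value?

s_0 = ciphertext = 0x2268
s_1 = InvRound(s_0, k_3) = 0x0822
s_2 = InvRound(s_1, k_2) = 0x6E08
s_3 = InvRound(s_2, k_1) = 0x5D6E
s_4 = InvRound(s_3, k_0) = 0x2D5D

0x2D5D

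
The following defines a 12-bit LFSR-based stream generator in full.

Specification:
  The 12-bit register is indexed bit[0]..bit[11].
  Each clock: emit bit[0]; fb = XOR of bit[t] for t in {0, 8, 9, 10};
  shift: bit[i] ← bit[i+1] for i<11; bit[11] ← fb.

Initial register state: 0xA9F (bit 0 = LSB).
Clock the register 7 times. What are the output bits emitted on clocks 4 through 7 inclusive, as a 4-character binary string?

1100

reg_0 = 0xA9F
clock 1: out=1, reg = 0x54F
clock 2: out=1, reg = 0xAA7
clock 3: out=1, reg = 0x553
clock 4: out=1, reg = 0xAA9
clock 5: out=1, reg = 0x554
clock 6: out=0, reg = 0x2AA
clock 7: out=0, reg = 0x955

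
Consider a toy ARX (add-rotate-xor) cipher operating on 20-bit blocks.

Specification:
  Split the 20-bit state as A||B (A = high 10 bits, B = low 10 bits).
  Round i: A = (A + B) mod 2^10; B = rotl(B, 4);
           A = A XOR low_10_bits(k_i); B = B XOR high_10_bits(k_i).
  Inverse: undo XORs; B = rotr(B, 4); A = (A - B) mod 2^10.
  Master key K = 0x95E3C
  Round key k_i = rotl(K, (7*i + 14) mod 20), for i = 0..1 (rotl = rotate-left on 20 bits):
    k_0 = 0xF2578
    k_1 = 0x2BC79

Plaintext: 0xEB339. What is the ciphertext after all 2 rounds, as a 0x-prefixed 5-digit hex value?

0xE2DFE

s_0 = plaintext = 0xEB339
s_1 = Round(s_0, k_0) = 0xE7455
s_2 = Round(s_1, k_1) = 0xE2DFE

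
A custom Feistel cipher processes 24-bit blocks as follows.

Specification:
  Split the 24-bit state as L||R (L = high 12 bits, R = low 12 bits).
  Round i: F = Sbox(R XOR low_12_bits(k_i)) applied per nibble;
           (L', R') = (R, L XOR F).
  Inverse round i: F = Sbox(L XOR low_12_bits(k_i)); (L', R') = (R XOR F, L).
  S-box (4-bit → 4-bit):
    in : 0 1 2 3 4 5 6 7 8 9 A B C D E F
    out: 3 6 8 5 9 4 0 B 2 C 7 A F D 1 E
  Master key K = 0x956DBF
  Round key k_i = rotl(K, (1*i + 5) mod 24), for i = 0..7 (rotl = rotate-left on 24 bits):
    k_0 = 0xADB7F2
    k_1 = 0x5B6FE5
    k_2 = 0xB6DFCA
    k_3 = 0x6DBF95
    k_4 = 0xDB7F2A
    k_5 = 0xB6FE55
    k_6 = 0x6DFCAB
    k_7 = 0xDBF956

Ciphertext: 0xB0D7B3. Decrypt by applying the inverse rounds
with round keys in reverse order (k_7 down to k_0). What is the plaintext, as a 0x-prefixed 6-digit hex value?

0x752044

s_0 = ciphertext = 0xB0D7B3
s_1 = InvRound(s_0, k_7) = 0xFF9B0D
s_2 = InvRound(s_1, k_6) = 0xE45FF9
s_3 = InvRound(s_2, k_5) = 0xC9AE45
s_4 = InvRound(s_3, k_4) = 0xBE6C9A
s_5 = InvRound(s_4, k_3) = 0x52FBE6
s_6 = InvRound(s_5, k_2) = 0xCF252F
s_7 = InvRound(s_6, k_1) = 0x044CF2
s_8 = InvRound(s_7, k_0) = 0x752044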